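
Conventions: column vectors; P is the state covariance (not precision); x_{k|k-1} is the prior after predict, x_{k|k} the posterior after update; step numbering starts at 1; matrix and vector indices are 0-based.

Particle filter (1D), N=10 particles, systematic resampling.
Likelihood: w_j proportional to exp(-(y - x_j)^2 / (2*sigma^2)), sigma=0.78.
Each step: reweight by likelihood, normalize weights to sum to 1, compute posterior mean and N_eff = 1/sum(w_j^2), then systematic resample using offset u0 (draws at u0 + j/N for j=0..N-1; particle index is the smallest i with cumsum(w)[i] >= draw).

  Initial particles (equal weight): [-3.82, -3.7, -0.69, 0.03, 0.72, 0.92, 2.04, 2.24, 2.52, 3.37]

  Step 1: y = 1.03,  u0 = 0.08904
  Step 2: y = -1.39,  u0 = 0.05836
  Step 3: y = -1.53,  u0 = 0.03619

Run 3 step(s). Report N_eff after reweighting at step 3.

N_eff = 6.7764

step 1: w=[0.0000, 0.0000, 0.0263, 0.1314, 0.2761, 0.2958, 0.1292, 0.0897, 0.0482, 0.0033]  mean=1.0539  Neff=4.7898  idx=[3, 4, 4, 4, 5, 5, 5, 6, 7, 8]
step 2: w=[0.6243, 0.0843, 0.0843, 0.0843, 0.0408, 0.0408, 0.0408, 0.0002, 0.0001, 0.0000]  mean=0.3141  Neff=2.4033  idx=[0, 0, 0, 0, 0, 0, 1, 2, 3, 5]
step 3: w=[0.1563, 0.1563, 0.1563, 0.1563, 0.1563, 0.1563, 0.0180, 0.0180, 0.0180, 0.0083]  mean=0.0747  Neff=6.7764  idx=[0, 0, 1, 2, 2, 3, 4, 4, 5, 5]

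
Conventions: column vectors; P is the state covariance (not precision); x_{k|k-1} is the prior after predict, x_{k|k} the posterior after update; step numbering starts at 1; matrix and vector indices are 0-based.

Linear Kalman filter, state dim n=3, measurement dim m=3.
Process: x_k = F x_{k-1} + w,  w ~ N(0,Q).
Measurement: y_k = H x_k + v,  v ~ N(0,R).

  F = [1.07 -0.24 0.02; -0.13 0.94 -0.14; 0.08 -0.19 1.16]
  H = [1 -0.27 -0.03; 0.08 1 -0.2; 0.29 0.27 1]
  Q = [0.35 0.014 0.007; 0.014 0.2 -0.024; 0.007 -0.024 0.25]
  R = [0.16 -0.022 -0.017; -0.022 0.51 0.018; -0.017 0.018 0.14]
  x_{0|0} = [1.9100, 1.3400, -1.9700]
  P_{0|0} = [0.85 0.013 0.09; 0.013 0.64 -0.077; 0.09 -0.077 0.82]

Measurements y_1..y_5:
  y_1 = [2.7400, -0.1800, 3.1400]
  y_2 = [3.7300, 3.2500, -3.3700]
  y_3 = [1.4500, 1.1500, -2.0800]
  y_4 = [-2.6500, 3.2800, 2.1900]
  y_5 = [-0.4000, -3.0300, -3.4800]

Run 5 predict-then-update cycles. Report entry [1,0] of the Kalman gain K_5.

step 1: x^-=[1.6827, 1.2871, -2.3870]  P^-=[1.3583 -0.2552 0.2587; -0.2552 0.8163 -0.3796; 0.2587 -0.3796 1.4322]  S=[1.6952 -0.4363 0.5875; -0.4363 1.4950 -0.4495; 0.5875 -0.4495 1.6510]  K=[0.8415 0.1407 0.0924; -0.1527 0.5581 0.0650; -0.1640 -0.2246 0.8480]  nu=[1.3332, -2.0791, 4.6915]  x^+=[2.9455, 0.2282, 1.8399]  P^+=[0.1378 0.0343 -0.0481; 0.0343 0.2740 -0.0622; -0.0481 -0.0622 0.1482]
step 2: x^-=[3.1337, -0.4260, 2.3265]  P^-=[0.5045 -0.0278 -0.0151; -0.0278 0.4536 -0.1567; -0.0151 -0.1567 0.4776]  S=[0.7114 -0.1291 0.1052; -0.1291 1.0446 -0.1006; 0.1052 -0.1006 0.5954]  K=[0.7265 0.1142 0.0987; -0.1271 0.4490 0.0273; -0.1217 -0.1890 0.7134]  nu=[0.5511, 3.8906, -6.4903]  x^+=[3.3378, 1.0735, -3.1056]  P^+=[0.1182 0.0270 -0.0380; 0.0270 0.2195 -0.0530; -0.0380 -0.0530 0.1239]
step 3: x^-=[3.2517, 1.0100, -3.5395]  P^-=[0.4830 -0.0213 -0.0083; -0.0213 0.4044 -0.1349; -0.0083 -0.1349 0.4409]  S=[0.6827 -0.1123 0.1056; -0.1123 0.9859 -0.0843; 0.1056 -0.0843 0.5700]  K=[0.7183 0.1100 0.1043; -0.1198 0.4246 0.0289; -0.1161 -0.1804 0.7002]  nu=[-1.6352, -0.8280, 0.2438]  x^+=[2.0116, 0.8614, -3.0295]  P^+=[0.1165 0.0256 -0.0363; 0.0256 0.2077 -0.0498; -0.0363 -0.0498 0.1207]
step 4: x^-=[1.8851, 0.9723, -3.5170]  P^-=[0.4812 -0.0199 -0.0076; -0.0199 0.3934 -0.1291; -0.0076 -0.1291 0.4351]  S=[0.6794 -0.1082 0.1054; -0.1082 0.9725 -0.0801; 0.1054 -0.0801 0.5671]  K=[0.7176 0.1091 0.1053; -0.1181 0.4188 0.0306; -0.1157 -0.1782 0.6983]  nu=[-4.3780, 1.4534, 4.8978]  x^+=[-0.5821, 2.2478, 0.1512]  P^+=[0.1164 0.0252 -0.0360; 0.0252 0.2049 -0.0488; -0.0360 -0.0488 0.1202]
step 5: x^-=[-1.1593, 2.1675, -0.2983]  P^-=[0.4810 -0.0196 -0.0075; -0.0196 0.3908 -0.1275; -0.0075 -0.1275 0.4339]  S=[0.6789 -0.1072 0.1052; -0.1072 0.9693 -0.0790; 0.1052 -0.0790 0.5665]  K=[0.7175 0.1089 0.1055; -0.1177 0.4174 0.0312; -0.1158 -0.1776 0.6980]  nu=[1.3356, -5.1644, -3.4307]  x^+=[-1.1255, -0.2521, -1.9304]  P^+=[0.1163 0.0252 -0.0360; 0.0252 0.2043 -0.0486; -0.0360 -0.0486 0.1200]

K[1,0] = -0.1177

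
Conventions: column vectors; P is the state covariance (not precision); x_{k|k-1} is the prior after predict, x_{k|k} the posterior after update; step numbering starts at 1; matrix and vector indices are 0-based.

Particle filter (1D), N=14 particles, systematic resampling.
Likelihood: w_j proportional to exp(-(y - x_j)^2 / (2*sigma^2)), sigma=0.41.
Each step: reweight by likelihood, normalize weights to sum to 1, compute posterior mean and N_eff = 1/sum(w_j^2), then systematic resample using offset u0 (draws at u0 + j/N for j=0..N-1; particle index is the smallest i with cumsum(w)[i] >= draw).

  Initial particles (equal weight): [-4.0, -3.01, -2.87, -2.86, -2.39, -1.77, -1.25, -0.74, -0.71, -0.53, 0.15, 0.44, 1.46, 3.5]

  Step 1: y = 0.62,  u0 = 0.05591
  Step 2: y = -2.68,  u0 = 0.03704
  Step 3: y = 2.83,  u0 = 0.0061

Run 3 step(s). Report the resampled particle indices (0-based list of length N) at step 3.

resampled_idx = [0, 1, 2, 3, 4, 5, 6, 7, 8, 9, 10, 11, 12, 13]

step 1: w=[0.0000, 0.0000, 0.0000, 0.0000, 0.0000, 0.0000, 0.0000, 0.0026, 0.0033, 0.0124, 0.3285, 0.5755, 0.0777, 0.0000]  mean=0.4051  Neff=2.2456  idx=[10, 10, 10, 10, 10, 11, 11, 11, 11, 11, 11, 11, 11, 12]
step 2: w=[0.1981, 0.1981, 0.1981, 0.1981, 0.1981, 0.0012, 0.0012, 0.0012, 0.0012, 0.0012, 0.0012, 0.0012, 0.0012, 0.0000]  mean=0.1527  Neff=5.0946  idx=[0, 0, 0, 1, 1, 1, 2, 2, 3, 3, 3, 4, 4, 4]
step 3: w=[0.0714, 0.0714, 0.0714, 0.0714, 0.0714, 0.0714, 0.0714, 0.0714, 0.0714, 0.0714, 0.0714, 0.0714, 0.0714, 0.0714]  mean=0.1500  Neff=14.0000  idx=[0, 1, 2, 3, 4, 5, 6, 7, 8, 9, 10, 11, 12, 13]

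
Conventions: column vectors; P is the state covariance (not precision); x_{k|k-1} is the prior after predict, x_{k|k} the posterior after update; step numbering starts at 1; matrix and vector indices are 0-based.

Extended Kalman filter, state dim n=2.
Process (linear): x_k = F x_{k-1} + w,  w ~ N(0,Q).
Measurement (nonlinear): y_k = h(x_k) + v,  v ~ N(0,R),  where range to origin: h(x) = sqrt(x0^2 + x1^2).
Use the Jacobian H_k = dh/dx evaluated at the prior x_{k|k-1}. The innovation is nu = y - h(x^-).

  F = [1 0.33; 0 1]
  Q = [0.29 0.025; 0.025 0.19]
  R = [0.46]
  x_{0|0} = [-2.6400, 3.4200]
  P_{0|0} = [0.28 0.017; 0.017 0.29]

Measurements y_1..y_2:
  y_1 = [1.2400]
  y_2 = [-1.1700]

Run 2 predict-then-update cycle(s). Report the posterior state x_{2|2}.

x_post = [-0.9506, 0.5361]

step 1: x^-=[-1.5114, 3.4200]  P^-=[0.6128 0.1377; 0.1377 0.4800]  H_jac=[-0.4042 0.9147]  S=[0.8599]  K=[-0.1416; 0.4459]  nu=[-2.4991]  x^+=[-1.1575, 2.3058]  P^+=[0.5956 0.1920; 0.1920 0.3091]
step 2: x^-=[-0.3966, 2.3058]  P^-=[1.0459 0.3190; 0.3190 0.4991]  H_jac=[-0.1695 0.9855]  S=[0.8682]  K=[0.1579; 0.5042]  nu=[-3.5096]  x^+=[-0.9506, 0.5361]  P^+=[1.0243 0.2499; 0.2499 0.2783]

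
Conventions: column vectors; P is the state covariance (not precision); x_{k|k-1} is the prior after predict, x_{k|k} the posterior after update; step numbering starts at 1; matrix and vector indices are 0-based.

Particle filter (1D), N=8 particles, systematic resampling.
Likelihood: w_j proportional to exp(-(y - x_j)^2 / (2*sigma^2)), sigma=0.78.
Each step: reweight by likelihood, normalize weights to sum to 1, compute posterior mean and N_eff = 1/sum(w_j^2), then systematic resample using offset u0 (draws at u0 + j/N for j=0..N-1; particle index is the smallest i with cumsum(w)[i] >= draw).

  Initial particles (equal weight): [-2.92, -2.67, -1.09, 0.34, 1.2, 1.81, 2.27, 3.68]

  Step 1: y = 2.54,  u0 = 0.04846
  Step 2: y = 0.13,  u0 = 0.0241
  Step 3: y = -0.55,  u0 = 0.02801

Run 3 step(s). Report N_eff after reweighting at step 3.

step 1: w=[0.0000, 0.0000, 0.0000, 0.0086, 0.1050, 0.2963, 0.4324, 0.1578]  mean=2.2273  Neff=3.2183  idx=[4, 5, 5, 6, 6, 6, 6, 7]
step 2: w=[0.5741, 0.1446, 0.1446, 0.0341, 0.0341, 0.0341, 0.0341, 0.0000]  mean=1.5227  Neff=2.6585  idx=[0, 0, 0, 0, 0, 1, 2, 4]
step 3: w=[0.1897, 0.1897, 0.1897, 0.1897, 0.1897, 0.0242, 0.0242, 0.0034]  mean=1.2331  Neff=5.5242  idx=[0, 0, 1, 2, 2, 3, 4, 4]

N_eff = 5.5242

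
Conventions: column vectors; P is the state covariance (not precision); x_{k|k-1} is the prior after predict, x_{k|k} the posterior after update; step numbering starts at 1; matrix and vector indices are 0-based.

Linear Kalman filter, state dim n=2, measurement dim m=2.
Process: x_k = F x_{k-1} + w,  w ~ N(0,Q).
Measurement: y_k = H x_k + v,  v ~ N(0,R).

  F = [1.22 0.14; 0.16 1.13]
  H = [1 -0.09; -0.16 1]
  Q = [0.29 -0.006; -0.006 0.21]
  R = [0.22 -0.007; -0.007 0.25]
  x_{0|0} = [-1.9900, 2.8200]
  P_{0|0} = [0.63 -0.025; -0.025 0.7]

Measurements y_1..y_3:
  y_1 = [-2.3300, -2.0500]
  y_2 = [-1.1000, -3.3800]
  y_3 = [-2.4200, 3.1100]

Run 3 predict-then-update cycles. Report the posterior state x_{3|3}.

step 1: x^-=[-2.0330, 2.8682]  P^-=[1.2329 0.1927; 0.1927 1.1109]  S=[1.4272 -0.1088; -0.1088 1.3308]  K=[0.8568 0.0666; 0.1276 0.8220]  nu=[-0.0389, -5.2435]  x^+=[-2.4155, -1.4470]  P^+=[0.1917 0.0413; 0.0413 0.2112]
step 2: x^-=[-3.1495, -2.0216]  P^-=[0.5936 0.1227; 0.1227 0.4996]  S=[0.7956 -0.0224; -0.0224 0.7255]  K=[0.7340 0.0610; 0.1165 0.6651]  nu=[1.8675, -1.8623]  x^+=[-1.8922, -3.0427]  P^+=[0.1643 0.0364; 0.0364 0.1713]
step 3: x^-=[-2.7345, -3.7410]  P^-=[0.5504 0.1042; 0.1042 0.4461]  S=[0.7552 -0.0295; -0.0295 0.6768]  K=[0.7185 0.0552; 0.1098 0.6392]  nu=[-0.0222, 6.4135]  x^+=[-2.3967, 0.3563]  P^+=[0.1608 0.0345; 0.0345 0.1646]

x_post = [-2.3967, 0.3563]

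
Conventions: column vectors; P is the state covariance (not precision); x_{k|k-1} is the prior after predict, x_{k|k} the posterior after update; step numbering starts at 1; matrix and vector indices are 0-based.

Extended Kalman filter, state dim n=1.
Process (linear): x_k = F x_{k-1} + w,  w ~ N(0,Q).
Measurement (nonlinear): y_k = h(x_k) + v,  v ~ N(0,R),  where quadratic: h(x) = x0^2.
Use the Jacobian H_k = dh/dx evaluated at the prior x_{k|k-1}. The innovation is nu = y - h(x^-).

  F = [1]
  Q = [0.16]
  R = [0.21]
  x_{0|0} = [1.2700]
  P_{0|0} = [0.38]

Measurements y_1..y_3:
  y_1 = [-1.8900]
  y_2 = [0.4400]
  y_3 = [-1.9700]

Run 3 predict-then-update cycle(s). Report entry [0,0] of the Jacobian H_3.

H_jac[0,0] = -0.1102

step 1: x^-=[1.2700]  P^-=[0.5400]  H_jac=[2.5400]  S=[3.6939]  K=[0.3713]  nu=[-3.5029]  x^+=[-0.0307]  P^+=[0.0307]
step 2: x^-=[-0.0307]  P^-=[0.1907]  H_jac=[-0.0614]  S=[0.2107]  K=[-0.0556]  nu=[0.4391]  x^+=[-0.0551]  P^+=[0.1900]
step 3: x^-=[-0.0551]  P^-=[0.3500]  H_jac=[-0.1102]  S=[0.2142]  K=[-0.1800]  nu=[-1.9730]  x^+=[0.3000]  P^+=[0.3431]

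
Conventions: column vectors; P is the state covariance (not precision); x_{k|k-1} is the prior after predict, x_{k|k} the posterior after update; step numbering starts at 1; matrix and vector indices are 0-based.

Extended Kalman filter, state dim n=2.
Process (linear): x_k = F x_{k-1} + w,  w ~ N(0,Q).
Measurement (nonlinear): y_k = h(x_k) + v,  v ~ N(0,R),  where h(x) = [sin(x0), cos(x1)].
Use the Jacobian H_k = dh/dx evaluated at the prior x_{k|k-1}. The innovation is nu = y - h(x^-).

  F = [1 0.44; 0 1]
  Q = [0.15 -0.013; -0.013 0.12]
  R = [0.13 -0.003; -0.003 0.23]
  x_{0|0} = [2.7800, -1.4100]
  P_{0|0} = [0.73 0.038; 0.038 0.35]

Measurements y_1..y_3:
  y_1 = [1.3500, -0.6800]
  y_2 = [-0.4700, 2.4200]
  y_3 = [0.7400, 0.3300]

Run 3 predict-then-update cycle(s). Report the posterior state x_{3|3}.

step 1: x^-=[2.1596, -1.4100]  P^-=[0.9812 0.1790; 0.1790 0.4700]  H_jac=[-0.5554 0.0000; 0.0000 0.9871]  S=[0.4326 -0.1011; -0.1011 0.6880]  K=[-1.2422 0.0742; -0.0747 0.6634]  nu=[0.5184, -0.8401]  x^+=[1.4533, -2.0060]  P^+=[0.2912 0.0211; 0.0211 0.1548]
step 2: x^-=[0.5706, -2.0060]  P^-=[0.4897 0.0762; 0.0762 0.2748]  H_jac=[0.8416 0.0000; 0.0000 0.9068]  S=[0.4768 0.0551; 0.0551 0.4559]  K=[0.8588 0.0477; 0.0723 0.5378]  nu=[-1.0102, 2.8416]  x^+=[-0.1614, -0.5509]  P^+=[0.1325 0.0092; 0.0092 0.1362]
step 3: x^-=[-0.4038, -0.5509]  P^-=[0.3170 0.0562; 0.0562 0.2562]  H_jac=[0.9196 0.0000; 0.0000 0.5235]  S=[0.3980 0.0240; 0.0240 0.3002]  K=[0.7299 0.0395; 0.1033 0.4384]  nu=[1.1330, -0.5220]  x^+=[0.4025, -0.6628]  P^+=[0.1031 0.0132; 0.0132 0.1920]

x_post = [0.4025, -0.6628]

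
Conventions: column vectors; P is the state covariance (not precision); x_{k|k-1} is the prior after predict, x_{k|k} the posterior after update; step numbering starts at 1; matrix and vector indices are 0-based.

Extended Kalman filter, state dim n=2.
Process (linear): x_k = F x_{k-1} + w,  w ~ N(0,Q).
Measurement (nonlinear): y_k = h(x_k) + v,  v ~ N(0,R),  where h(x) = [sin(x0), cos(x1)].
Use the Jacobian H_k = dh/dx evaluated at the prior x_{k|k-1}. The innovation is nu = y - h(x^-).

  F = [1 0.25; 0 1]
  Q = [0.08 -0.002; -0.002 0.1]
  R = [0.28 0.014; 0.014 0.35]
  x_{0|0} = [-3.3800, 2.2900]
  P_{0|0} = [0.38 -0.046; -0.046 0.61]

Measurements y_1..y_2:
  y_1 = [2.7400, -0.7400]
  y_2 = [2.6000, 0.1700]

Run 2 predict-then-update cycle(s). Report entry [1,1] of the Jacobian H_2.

step 1: x^-=[-2.8075, 2.2900]  P^-=[0.4751 0.1045; 0.1045 0.7100]  H_jac=[-0.9447 0.0000; 0.0000 -0.7523]  S=[0.7040 0.0883; 0.0883 0.7519]  K=[-0.6338 -0.0302; -0.0519 -0.7043]  nu=[3.0679, -0.0812]  x^+=[-4.7494, 2.1879]  P^+=[0.1883 0.0258; 0.0258 0.3286]
step 2: x^-=[-4.2024, 2.1879]  P^-=[0.3017 0.1060; 0.1060 0.4286]  H_jac=[-0.4882 0.0000; 0.0000 -0.8155]  S=[0.3519 0.0562; 0.0562 0.6351]  K=[-0.4025 -0.1005; -0.0600 -0.5451]  nu=[1.7273, 0.7487]  x^+=[-4.9729, 1.6762]  P^+=[0.2338 0.0500; 0.0500 0.2350]

H_jac[1,1] = -0.8155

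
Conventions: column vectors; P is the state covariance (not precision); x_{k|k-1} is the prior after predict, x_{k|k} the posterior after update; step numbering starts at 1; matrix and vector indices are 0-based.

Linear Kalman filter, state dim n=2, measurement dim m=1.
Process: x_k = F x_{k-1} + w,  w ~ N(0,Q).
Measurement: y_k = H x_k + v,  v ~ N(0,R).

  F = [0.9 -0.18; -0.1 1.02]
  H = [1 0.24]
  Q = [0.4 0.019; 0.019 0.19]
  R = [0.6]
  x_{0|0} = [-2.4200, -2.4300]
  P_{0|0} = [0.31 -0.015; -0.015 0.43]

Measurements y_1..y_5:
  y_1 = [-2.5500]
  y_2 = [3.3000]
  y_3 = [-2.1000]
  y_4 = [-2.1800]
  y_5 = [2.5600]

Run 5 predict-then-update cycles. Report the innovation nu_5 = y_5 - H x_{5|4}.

step 1: x^-=[-1.7406, -2.2366]  P^-=[0.6699 -0.1019; -0.1019 0.6435]  S=[1.2581]  K=[0.5130; 0.0418]  nu=[-0.2726]  x^+=[-1.8805, -2.2480]  P^+=[0.3388 -0.1289; -0.1289 0.6413]
step 2: x^-=[-1.2878, -2.1049]  P^-=[0.7369 -0.2498; -0.2498 0.8869]  S=[1.2681]  K=[0.5338; -0.0292]  nu=[5.0930]  x^+=[1.4311, -2.2534]  P^+=[0.3755 -0.2301; -0.2301 0.8858]
step 3: x^-=[1.6936, -2.4416]  P^-=[0.8074 -0.3928; -0.3928 1.1623]  S=[1.2858]  K=[0.5546; -0.0885]  nu=[-3.2076]  x^+=[-0.0854, -2.1576]  P^+=[0.4119 -0.3297; -0.3297 1.1522]
step 4: x^-=[0.3115, -2.1922]  P^-=[0.8778 -0.5382; -0.5382 1.4602]  S=[1.3036]  K=[0.5743; -0.1440]  nu=[-1.9653]  x^+=[-0.8172, -1.9091]  P^+=[0.4479 -0.4304; -0.4304 1.4331]
step 5: x^-=[-0.3918, -1.8656]  P^-=[0.9486 -0.6873; -0.6873 1.7733]  S=[1.3209]  K=[0.5933; -0.1981]  nu=[3.3996]  x^+=[1.6252, -2.5390]  P^+=[0.4837 -0.5320; -0.5320 1.7215]

innov = [3.3996]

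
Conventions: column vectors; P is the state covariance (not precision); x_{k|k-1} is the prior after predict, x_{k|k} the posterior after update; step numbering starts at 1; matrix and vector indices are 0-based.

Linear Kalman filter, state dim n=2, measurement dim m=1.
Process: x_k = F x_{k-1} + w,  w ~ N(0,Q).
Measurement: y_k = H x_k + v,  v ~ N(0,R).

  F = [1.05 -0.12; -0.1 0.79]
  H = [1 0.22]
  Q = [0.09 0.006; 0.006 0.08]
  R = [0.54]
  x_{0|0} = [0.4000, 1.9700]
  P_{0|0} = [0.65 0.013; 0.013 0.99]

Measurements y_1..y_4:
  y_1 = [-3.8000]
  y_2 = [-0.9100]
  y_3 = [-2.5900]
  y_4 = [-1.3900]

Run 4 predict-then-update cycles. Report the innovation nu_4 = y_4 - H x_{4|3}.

step 1: x^-=[0.1836, 1.5163]  P^-=[0.8176 -0.1452; -0.1452 0.7023]  S=[1.3277]  K=[0.5917; 0.0070]  nu=[-4.3172]  x^+=[-2.3711, 1.4859]  P^+=[0.3527 -0.1507; -0.1507 0.7022]
step 2: x^-=[-2.6679, 1.4110]  P^-=[0.5269 -0.2244; -0.2244 0.5456]  S=[0.9946]  K=[0.4802; -0.1049]  nu=[1.4475]  x^+=[-1.9729, 1.2591]  P^+=[0.2976 -0.1743; -0.1743 0.5346]
step 3: x^-=[-2.2226, 1.1920]  P^-=[0.4698 -0.2226; -0.2226 0.4442]  S=[0.9333]  K=[0.4509; -0.1338]  nu=[-0.6296]  x^+=[-2.5065, 1.2762]  P^+=[0.2800 -0.1663; -0.1663 0.4275]
step 4: x^-=[-2.7850, 1.2588]  P^-=[0.4468 -0.2039; -0.2039 0.3759]  S=[0.9153]  K=[0.4392; -0.1324]  nu=[1.1180]  x^+=[-2.2940, 1.1108]  P^+=[0.2703 -0.1507; -0.1507 0.3598]

innov = [1.1180]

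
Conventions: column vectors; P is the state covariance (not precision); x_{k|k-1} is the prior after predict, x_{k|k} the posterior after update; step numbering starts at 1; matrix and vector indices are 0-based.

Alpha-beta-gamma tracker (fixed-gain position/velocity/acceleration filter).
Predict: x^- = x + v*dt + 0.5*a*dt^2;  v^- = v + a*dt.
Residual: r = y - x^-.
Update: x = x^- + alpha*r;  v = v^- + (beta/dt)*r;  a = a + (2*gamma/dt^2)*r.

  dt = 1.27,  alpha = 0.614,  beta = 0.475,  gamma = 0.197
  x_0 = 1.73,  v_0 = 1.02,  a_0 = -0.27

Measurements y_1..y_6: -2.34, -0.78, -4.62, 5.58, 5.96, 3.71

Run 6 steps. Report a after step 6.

step 1: x_pred=2.8077  r=-5.1477  x^+=-0.3530  v^+=-1.2482  a^+=-1.5275
step 2: x_pred=-3.1701  r=2.3901  x^+=-1.7026  v^+=-2.2942  a^+=-0.9436
step 3: x_pred=-5.3772  r=0.7572  x^+=-4.9123  v^+=-3.2094  a^+=-0.7587
step 4: x_pred=-9.6000  r=15.1800  x^+=-0.2795  v^+=1.5047  a^+=2.9495
step 5: x_pred=4.0101  r=1.9499  x^+=5.2073  v^+=5.9798  a^+=3.4258
step 6: x_pred=15.5645  r=-11.8545  x^+=8.2858  v^+=5.8969  a^+=0.5300

a_post = 0.5300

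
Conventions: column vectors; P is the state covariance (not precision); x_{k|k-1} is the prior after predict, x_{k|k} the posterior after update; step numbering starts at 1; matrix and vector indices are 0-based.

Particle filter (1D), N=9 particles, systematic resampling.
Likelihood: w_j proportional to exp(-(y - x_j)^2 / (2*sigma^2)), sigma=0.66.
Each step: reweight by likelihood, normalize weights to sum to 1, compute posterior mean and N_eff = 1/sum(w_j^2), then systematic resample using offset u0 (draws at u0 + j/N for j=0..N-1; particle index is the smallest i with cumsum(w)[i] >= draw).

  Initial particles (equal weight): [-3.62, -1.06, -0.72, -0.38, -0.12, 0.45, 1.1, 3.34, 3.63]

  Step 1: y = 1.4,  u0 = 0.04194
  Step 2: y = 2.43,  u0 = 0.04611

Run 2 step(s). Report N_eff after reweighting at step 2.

step 1: w=[0.0000, 0.0007, 0.0042, 0.0191, 0.0512, 0.2577, 0.6550, 0.0097, 0.0024]  mean=0.8603  Neff=2.0059  idx=[4, 5, 5, 6, 6, 6, 6, 6, 6]
step 2: w=[0.0007, 0.0137, 0.0137, 0.1620, 0.1620, 0.1620, 0.1620, 0.1620, 0.1620]  mean=1.0813  Neff=6.3371  idx=[3, 3, 4, 5, 5, 6, 7, 7, 8]

N_eff = 6.3371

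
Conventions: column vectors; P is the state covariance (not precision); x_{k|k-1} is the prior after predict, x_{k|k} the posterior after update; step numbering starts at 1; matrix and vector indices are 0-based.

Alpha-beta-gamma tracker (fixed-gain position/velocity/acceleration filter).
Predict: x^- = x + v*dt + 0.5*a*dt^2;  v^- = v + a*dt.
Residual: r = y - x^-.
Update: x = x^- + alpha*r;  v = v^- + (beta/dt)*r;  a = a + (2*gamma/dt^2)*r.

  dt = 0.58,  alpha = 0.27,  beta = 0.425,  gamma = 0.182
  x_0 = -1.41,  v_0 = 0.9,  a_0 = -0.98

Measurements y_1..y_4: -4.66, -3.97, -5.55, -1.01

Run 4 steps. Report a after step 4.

a_post = 8.6667

step 1: x_pred=-1.0528  r=-3.6072  x^+=-2.0268  v^+=-2.3116  a^+=-4.8831
step 2: x_pred=-4.1888  r=0.2188  x^+=-4.1297  v^+=-4.9834  a^+=-4.6463
step 3: x_pred=-7.8017  r=2.2517  x^+=-7.1937  v^+=-6.0284  a^+=-2.2099
step 4: x_pred=-11.0619  r=10.0519  x^+=-8.3479  v^+=0.0554  a^+=8.6667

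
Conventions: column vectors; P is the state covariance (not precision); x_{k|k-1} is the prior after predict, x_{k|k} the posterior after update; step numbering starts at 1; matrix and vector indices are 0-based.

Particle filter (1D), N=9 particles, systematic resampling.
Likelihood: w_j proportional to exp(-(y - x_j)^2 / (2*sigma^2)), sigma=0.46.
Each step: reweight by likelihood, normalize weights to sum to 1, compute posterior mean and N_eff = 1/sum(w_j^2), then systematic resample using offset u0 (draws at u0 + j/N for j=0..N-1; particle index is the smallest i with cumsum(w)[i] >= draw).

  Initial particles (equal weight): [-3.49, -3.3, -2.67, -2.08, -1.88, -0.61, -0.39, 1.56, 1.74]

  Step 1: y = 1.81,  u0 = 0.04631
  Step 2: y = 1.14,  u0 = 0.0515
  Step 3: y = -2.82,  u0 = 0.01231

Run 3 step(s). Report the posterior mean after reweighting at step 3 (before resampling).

step 1: w=[0.0000, 0.0000, 0.0000, 0.0000, 0.0000, 0.0000, 0.0000, 0.4660, 0.5340]  mean=1.6561  Neff=1.9908  idx=[7, 7, 7, 7, 8, 8, 8, 8, 8]
step 2: w=[0.1381, 0.1381, 0.1381, 0.1381, 0.0895, 0.0895, 0.0895, 0.0895, 0.0895]  mean=1.6406  Neff=8.5938  idx=[0, 1, 1, 2, 3, 4, 5, 7, 8]
step 3: w=[0.1965, 0.1965, 0.1965, 0.1965, 0.1965, 0.0044, 0.0044, 0.0044, 0.0044]  mean=1.5632  Neff=5.1781  idx=[0, 0, 1, 1, 2, 2, 3, 4, 4]

post_mean = 1.5632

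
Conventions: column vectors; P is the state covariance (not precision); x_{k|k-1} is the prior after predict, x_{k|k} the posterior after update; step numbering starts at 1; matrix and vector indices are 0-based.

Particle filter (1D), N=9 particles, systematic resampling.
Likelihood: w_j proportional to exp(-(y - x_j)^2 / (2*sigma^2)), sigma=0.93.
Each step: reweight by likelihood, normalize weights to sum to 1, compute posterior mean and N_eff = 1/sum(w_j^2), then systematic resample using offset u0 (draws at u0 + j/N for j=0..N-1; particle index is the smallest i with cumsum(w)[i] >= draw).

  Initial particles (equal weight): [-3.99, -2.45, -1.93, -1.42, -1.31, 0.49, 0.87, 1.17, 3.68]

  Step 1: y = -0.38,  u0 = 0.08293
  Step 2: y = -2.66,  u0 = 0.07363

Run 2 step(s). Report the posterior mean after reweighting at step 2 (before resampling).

step 1: w=[0.0002, 0.0303, 0.0898, 0.1928, 0.2185, 0.2326, 0.1460, 0.0898, 0.0000]  mean=-0.4621  Neff=5.6378  idx=[2, 3, 3, 4, 4, 5, 5, 6, 7]
step 2: w=[0.3249, 0.1818, 0.1818, 0.1542, 0.1542, 0.0014, 0.0014, 0.0003, 0.0001]  mean=-1.5453  Neff=4.5628  idx=[0, 0, 0, 1, 2, 2, 3, 4, 4]

post_mean = -1.5453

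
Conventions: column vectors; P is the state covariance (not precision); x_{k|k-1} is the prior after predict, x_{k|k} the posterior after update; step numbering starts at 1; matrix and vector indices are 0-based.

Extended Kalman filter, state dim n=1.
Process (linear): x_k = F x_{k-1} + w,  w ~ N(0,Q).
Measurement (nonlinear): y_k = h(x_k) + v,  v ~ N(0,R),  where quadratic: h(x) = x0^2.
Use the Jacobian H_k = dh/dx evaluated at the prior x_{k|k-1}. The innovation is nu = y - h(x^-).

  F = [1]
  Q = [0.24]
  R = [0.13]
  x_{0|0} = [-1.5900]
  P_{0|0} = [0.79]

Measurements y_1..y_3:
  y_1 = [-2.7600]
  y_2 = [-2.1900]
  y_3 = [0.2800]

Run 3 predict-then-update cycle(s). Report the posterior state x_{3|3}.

step 1: x^-=[-1.5900]  P^-=[1.0300]  H_jac=[-3.1800]  S=[10.5458]  K=[-0.3106]  nu=[-5.2881]  x^+=[0.0524]  P^+=[0.0127]
step 2: x^-=[0.0524]  P^-=[0.2527]  H_jac=[0.1049]  S=[0.1328]  K=[0.1995]  nu=[-2.1927]  x^+=[-0.3851]  P^+=[0.2474]
step 3: x^-=[-0.3851]  P^-=[0.4874]  H_jac=[-0.7703]  S=[0.4192]  K=[-0.8956]  nu=[0.1317]  x^+=[-0.5031]  P^+=[0.1512]

x_post = [-0.5031]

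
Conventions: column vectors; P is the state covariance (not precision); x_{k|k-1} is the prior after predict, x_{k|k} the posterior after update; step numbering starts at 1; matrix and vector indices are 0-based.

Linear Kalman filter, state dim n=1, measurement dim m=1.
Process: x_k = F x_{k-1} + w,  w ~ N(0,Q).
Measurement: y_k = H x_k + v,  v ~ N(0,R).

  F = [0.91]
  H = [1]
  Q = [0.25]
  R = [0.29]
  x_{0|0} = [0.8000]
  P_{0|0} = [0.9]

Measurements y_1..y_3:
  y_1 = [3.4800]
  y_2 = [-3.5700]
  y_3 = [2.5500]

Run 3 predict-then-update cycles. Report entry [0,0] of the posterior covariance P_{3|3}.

step 1: x^-=[0.7280]  P^-=[0.9953]  S=[1.2853]  K=[0.7744]  nu=[2.7520]  x^+=[2.8591]  P^+=[0.2246]
step 2: x^-=[2.6018]  P^-=[0.4360]  S=[0.7260]  K=[0.6005]  nu=[-6.1718]  x^+=[-1.1046]  P^+=[0.1742]
step 3: x^-=[-1.0052]  P^-=[0.3942]  S=[0.6842]  K=[0.5762]  nu=[3.5552]  x^+=[1.0432]  P^+=[0.1671]

P_post[0,0] = 0.1671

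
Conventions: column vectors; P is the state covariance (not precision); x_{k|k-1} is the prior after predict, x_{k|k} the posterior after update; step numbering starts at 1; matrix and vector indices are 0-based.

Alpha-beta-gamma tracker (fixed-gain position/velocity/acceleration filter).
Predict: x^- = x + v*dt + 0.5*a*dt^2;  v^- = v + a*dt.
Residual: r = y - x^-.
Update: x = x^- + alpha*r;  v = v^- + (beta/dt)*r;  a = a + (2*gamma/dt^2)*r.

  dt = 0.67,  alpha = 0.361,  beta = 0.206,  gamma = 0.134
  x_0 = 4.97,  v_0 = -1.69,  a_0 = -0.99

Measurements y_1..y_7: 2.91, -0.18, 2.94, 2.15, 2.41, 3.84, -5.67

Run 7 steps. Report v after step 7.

step 1: x_pred=3.6155  r=-0.7055  x^+=3.3608  v^+=-2.5702  a^+=-1.4112
step 2: x_pred=1.3220  r=-1.5020  x^+=0.7798  v^+=-3.9775  a^+=-2.3079
step 3: x_pred=-2.4032  r=5.3432  x^+=-0.4743  v^+=-3.8810  a^+=0.8820
step 4: x_pred=-2.8766  r=5.0266  x^+=-1.0620  v^+=-1.7446  a^+=3.8830
step 5: x_pred=-1.3593  r=3.7693  x^+=0.0014  v^+=2.0159  a^+=6.1333
step 6: x_pred=2.7287  r=1.1113  x^+=3.1299  v^+=6.4669  a^+=6.7968
step 7: x_pred=8.9883  r=-14.6583  x^+=3.6966  v^+=6.5139  a^+=-1.9544

v_post = 6.5139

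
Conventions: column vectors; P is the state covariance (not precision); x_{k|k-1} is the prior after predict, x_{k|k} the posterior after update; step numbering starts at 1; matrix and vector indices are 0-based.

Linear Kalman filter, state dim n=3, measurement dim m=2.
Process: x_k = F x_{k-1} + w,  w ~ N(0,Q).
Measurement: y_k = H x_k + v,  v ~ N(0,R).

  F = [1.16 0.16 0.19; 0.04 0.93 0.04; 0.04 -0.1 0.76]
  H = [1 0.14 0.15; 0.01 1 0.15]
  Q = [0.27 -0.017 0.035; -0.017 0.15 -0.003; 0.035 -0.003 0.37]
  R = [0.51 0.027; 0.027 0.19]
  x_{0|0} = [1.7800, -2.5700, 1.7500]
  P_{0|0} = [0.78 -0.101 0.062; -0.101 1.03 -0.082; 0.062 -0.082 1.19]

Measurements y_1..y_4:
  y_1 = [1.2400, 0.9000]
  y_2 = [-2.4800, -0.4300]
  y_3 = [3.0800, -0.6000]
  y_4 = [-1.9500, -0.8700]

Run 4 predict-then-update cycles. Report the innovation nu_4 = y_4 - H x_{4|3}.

innov = [-3.7113, -0.6330]

step 1: x^-=[1.9861, -2.2489, 1.6582]  P^-=[1.3737 0.0602 0.2843; 0.0602 1.0306 -0.1204; 0.2843 -0.1204 1.0859]  S=[2.0255 0.2923; 0.2923 1.2111]  K=[0.7144 -0.0761; -0.0297 0.8437; 0.2145 -0.0143]  nu=[-0.6800, 2.8803]  x^+=[1.2811, 0.2014, 1.4711]  P^+=[0.3647 0.0041 -0.0197; 0.0041 0.1813 -0.1459; -0.0197 -0.1459 0.9942]
step 2: x^-=[1.7978, 0.2974, 1.1491]  P^-=[0.7852 0.0112 0.1597; 0.0112 0.2984 -0.0921; 0.1597 -0.0921 0.9676]  S=[1.3700 0.1180; 0.1180 0.4833]  K=[0.5967 -0.0568; -0.0227 0.5946; 0.2077 0.0624]  nu=[-4.4918, -0.9177]  x^+=[-0.8302, -0.1465, 0.1589]  P^+=[0.3039 0.0040 -0.0114; 0.0040 0.1300 -0.1180; -0.0114 -0.1180 0.9036]
step 3: x^-=[-0.9563, -0.1631, 0.1022]  P^-=[0.7042 0.0054 0.1548; 0.0054 0.2559 -0.0703; 0.1548 -0.0703 0.9109]  S=[1.2847 0.1072; 0.1072 0.4459]  K=[0.5716 -0.0574; -0.0225 0.5557; 0.2107 0.1016]  nu=[4.0438, -0.4427]  x^+=[1.3805, -0.5000, 0.9093]  P^+=[0.2900 0.0020 -0.0023; 0.0020 0.1202 -0.1017; -0.0023 -0.1017 0.8447]
step 4: x^-=[1.6942, -0.3734, 0.7963]  P^-=[0.6874 0.0042 0.1559; 0.0042 0.2484 -0.0595; 0.1559 -0.0595 0.8748]  S=[1.2673 0.1059; 0.1059 0.4408]  K=[0.5661 -0.0580; -0.0222 0.5486; 0.2103 0.1157]  nu=[-3.7113, -0.6330]  x^+=[-0.3702, -0.6383, -0.0573]  P^+=[0.2867 0.0011 0.0023; 0.0011 0.1176 -0.0935; 0.0023 -0.0935 0.8077]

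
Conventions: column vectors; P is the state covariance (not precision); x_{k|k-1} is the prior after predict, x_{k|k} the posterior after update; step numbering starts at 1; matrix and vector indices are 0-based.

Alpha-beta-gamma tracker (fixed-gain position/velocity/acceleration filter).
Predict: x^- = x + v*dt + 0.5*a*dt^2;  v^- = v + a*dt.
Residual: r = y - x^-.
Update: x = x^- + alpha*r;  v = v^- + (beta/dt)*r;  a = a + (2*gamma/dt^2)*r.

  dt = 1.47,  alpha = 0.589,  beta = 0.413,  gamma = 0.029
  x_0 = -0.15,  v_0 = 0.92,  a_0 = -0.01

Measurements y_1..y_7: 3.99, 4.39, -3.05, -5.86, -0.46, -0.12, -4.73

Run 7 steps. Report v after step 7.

step 1: x_pred=1.1916  r=2.7984  x^+=2.8399  v^+=1.6915  a^+=0.0651
step 2: x_pred=5.3967  r=-1.0067  x^+=4.8038  v^+=1.5044  a^+=0.0381
step 3: x_pred=7.0564  r=-10.1064  x^+=1.1037  v^+=-1.2790  a^+=-0.2332
step 4: x_pred=-1.0284  r=-4.8316  x^+=-3.8742  v^+=-2.9792  a^+=-0.3629
step 5: x_pred=-8.6457  r=8.1857  x^+=-3.8243  v^+=-1.2128  a^+=-0.1431
step 6: x_pred=-5.7619  r=5.6419  x^+=-2.4388  v^+=0.1618  a^+=0.0083
step 7: x_pred=-2.1920  r=-2.5380  x^+=-3.6869  v^+=-0.5391  a^+=-0.0598

v_post = -0.5391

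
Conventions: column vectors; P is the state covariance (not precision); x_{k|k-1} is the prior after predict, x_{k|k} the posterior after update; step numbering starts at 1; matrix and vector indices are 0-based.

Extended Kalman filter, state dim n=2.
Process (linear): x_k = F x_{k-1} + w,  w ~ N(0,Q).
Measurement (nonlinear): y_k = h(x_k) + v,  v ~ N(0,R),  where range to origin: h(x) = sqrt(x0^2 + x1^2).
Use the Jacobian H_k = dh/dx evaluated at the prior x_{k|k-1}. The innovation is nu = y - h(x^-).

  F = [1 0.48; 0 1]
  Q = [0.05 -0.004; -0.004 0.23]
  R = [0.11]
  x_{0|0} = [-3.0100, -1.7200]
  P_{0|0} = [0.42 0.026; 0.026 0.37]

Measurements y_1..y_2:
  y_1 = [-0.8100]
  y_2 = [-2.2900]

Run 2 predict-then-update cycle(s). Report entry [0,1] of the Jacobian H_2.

H_jac[0,1] = 0.9728

step 1: x^-=[-3.8356, -1.7200]  P^-=[0.5802 0.1996; 0.1996 0.6000]  H_jac=[-0.9125 -0.4092]  S=[0.8426]  K=[-0.7253; -0.5075]  nu=[-5.0136]  x^+=[-0.1994, 0.8246]  P^+=[0.1370 -0.1105; -0.1105 0.3830]
step 2: x^-=[0.1964, 0.8246]  P^-=[0.1691 0.0693; 0.0693 0.6130]  H_jac=[0.2317 0.9728]  S=[0.7304]  K=[0.1459; 0.8384]  nu=[-3.1376]  x^+=[-0.2614, -1.8060]  P^+=[0.1536 -0.0201; -0.0201 0.0996]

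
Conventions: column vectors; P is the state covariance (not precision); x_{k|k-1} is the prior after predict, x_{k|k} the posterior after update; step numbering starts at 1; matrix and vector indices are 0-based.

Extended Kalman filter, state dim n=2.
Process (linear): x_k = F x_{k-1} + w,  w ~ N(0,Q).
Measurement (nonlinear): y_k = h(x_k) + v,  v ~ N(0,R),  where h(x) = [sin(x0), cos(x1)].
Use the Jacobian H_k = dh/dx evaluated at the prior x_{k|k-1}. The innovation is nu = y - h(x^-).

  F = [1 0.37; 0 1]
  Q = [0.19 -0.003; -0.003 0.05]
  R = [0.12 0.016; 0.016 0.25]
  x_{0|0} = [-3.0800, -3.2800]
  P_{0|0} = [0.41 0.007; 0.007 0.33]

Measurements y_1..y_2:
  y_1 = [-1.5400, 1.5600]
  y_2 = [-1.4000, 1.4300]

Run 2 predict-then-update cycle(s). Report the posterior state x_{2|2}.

x_post = [-1.6442, -3.3190]

step 1: x^-=[-4.2936, -3.2800]  P^-=[0.6504 0.1261; 0.1261 0.3800]  H_jac=[-0.4067 0.0000; 0.0000 -0.1380]  S=[0.2275 0.0231; 0.0231 0.2572]  K=[-1.1660 0.0370; -0.2066 -0.1853]  nu=[-2.4536, 2.5504]  x^+=[-1.3384, -3.2457]  P^+=[0.3426 0.0682; 0.0682 0.3597]
step 2: x^-=[-2.5393, -3.2457]  P^-=[0.6324 0.1983; 0.1983 0.4097]  H_jac=[-0.8241 0.0000; 0.0000 -0.1039]  S=[0.5494 0.0330; 0.0330 0.2544]  K=[-0.9510 0.0423; -0.2897 -0.1298]  nu=[-0.8335, 2.4246]  x^+=[-1.6442, -3.3190]  P^+=[0.1377 0.0447; 0.0447 0.3568]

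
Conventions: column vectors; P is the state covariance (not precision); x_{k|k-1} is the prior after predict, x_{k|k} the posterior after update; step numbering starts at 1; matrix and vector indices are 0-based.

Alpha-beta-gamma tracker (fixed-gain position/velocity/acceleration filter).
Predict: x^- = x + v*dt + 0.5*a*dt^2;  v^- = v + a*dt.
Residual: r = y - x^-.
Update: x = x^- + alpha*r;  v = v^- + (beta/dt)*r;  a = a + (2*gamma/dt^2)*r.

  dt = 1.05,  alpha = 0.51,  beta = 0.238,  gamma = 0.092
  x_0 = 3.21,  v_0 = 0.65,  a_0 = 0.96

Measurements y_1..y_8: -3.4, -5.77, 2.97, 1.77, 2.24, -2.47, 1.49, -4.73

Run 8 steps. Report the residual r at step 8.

step 1: x_pred=4.4217  r=-7.8217  x^+=0.4326  v^+=-0.1149  a^+=-0.3454
step 2: x_pred=0.1216  r=-5.8916  x^+=-2.8831  v^+=-1.8130  a^+=-1.3287
step 3: x_pred=-5.5192  r=8.4892  x^+=-1.1897  v^+=-1.2839  a^+=0.0881
step 4: x_pred=-2.4892  r=4.2592  x^+=-0.3170  v^+=-0.2259  a^+=0.7990
step 5: x_pred=-0.1138  r=2.3538  x^+=1.0866  v^+=1.1465  a^+=1.1918
step 6: x_pred=2.9475  r=-5.4175  x^+=0.1846  v^+=1.1700  a^+=0.2877
step 7: x_pred=1.5716  r=-0.0816  x^+=1.5300  v^+=1.4535  a^+=0.2740
step 8: x_pred=3.2072  r=-7.9372  x^+=-0.8408  v^+=-0.0579  a^+=-1.0506

resid = -7.9372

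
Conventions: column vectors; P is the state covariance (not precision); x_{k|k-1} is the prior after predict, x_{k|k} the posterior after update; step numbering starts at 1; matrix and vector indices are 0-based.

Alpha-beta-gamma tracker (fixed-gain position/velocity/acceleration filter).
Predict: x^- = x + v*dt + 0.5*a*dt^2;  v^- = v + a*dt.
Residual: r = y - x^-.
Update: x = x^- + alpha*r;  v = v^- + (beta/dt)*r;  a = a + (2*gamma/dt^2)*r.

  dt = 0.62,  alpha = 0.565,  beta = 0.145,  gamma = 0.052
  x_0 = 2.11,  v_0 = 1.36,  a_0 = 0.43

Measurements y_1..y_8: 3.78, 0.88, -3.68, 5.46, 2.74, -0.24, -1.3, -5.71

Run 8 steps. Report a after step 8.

a_post = -2.1397

step 1: x_pred=3.0358  r=0.7442  x^+=3.4563  v^+=1.8006  a^+=0.6313
step 2: x_pred=4.6940  r=-3.8140  x^+=2.5391  v^+=1.3001  a^+=-0.4006
step 3: x_pred=3.2682  r=-6.9482  x^+=-0.6576  v^+=-0.5732  a^+=-2.2804
step 4: x_pred=-1.4513  r=6.9113  x^+=2.4536  v^+=-0.3708  a^+=-0.4105
step 5: x_pred=2.1448  r=0.5952  x^+=2.4811  v^+=-0.4861  a^+=-0.2495
step 6: x_pred=2.1318  r=-2.3718  x^+=0.7917  v^+=-1.1955  a^+=-0.8912
step 7: x_pred=-0.1208  r=-1.1792  x^+=-0.7870  v^+=-2.0238  a^+=-1.2102
step 8: x_pred=-2.2744  r=-3.4356  x^+=-4.2155  v^+=-3.5777  a^+=-2.1397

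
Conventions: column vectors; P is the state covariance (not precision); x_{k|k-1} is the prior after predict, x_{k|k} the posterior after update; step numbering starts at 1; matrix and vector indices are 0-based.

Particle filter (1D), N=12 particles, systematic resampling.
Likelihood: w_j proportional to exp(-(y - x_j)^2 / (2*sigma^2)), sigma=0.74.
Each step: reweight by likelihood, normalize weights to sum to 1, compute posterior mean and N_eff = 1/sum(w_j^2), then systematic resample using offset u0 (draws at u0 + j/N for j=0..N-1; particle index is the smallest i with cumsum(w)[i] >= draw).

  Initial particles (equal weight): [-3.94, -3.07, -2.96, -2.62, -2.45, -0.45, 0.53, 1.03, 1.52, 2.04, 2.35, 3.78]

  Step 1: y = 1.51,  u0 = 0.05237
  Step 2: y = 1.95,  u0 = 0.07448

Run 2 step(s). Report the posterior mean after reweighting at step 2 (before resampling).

post_mean = 1.7644

step 1: w=[0.0000, 0.0000, 0.0000, 0.0000, 0.0000, 0.0084, 0.1167, 0.2273, 0.2806, 0.2171, 0.1473, 0.0025]  mean=1.5174  Neff=4.6963  idx=[6, 7, 7, 7, 8, 8, 8, 9, 9, 9, 10, 10]
step 2: w=[0.0181, 0.0526, 0.0526, 0.0526, 0.0962, 0.0962, 0.0962, 0.1130, 0.1130, 0.1130, 0.0984, 0.0984]  mean=1.7644  Neff=10.6358  idx=[2, 3, 4, 5, 6, 7, 7, 8, 9, 10, 11, 11]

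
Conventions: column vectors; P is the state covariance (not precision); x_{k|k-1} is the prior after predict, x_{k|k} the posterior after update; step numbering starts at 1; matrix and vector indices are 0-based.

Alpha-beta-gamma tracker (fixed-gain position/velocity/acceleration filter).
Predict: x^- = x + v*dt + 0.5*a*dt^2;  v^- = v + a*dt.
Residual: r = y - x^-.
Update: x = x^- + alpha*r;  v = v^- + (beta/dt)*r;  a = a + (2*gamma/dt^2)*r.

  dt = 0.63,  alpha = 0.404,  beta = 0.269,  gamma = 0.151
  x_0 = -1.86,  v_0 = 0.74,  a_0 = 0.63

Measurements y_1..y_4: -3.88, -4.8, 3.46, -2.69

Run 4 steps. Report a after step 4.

a_post = 2.2596

step 1: x_pred=-1.2688  r=-2.6112  x^+=-2.3237  v^+=0.0219  a^+=-1.3569
step 2: x_pred=-2.5792  r=-2.2208  x^+=-3.4764  v^+=-1.7811  a^+=-3.0467
step 3: x_pred=-5.2031  r=8.6631  x^+=-1.7032  v^+=-0.0016  a^+=3.5450
step 4: x_pred=-1.0007  r=-1.6893  x^+=-1.6832  v^+=1.5105  a^+=2.2596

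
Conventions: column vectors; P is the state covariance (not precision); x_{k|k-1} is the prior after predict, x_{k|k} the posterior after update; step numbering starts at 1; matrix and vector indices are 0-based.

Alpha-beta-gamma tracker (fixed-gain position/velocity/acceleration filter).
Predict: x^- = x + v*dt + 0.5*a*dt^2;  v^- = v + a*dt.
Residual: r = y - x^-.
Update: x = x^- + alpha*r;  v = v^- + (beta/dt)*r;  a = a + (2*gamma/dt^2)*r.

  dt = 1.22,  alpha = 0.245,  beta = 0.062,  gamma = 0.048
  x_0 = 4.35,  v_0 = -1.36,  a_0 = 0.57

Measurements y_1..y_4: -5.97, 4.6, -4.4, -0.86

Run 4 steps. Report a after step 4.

a_post = 0.1093

step 1: x_pred=3.1150  r=-9.0850  x^+=0.8892  v^+=-1.1263  a^+=-0.0160
step 2: x_pred=-0.4968  r=5.0968  x^+=0.7519  v^+=-0.8868  a^+=0.3128
step 3: x_pred=-0.0972  r=-4.3028  x^+=-1.1514  v^+=-0.7239  a^+=0.0352
step 4: x_pred=-2.0082  r=1.1482  x^+=-1.7269  v^+=-0.6225  a^+=0.1093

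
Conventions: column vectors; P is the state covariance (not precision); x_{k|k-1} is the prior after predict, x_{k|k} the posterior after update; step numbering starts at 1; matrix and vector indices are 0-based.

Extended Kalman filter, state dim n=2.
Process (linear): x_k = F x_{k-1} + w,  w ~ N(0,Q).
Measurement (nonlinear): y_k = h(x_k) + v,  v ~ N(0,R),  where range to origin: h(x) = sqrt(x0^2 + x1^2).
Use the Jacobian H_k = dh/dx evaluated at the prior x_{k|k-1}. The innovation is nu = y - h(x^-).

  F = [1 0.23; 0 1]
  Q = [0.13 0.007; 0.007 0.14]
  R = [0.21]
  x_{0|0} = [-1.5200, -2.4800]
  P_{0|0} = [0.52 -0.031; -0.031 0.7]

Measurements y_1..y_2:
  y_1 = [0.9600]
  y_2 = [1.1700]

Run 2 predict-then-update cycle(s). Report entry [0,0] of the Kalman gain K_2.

step 1: x^-=[-2.0904, -2.4800]  P^-=[0.6728 0.1370; 0.1370 0.8400]  H_jac=[-0.6445 -0.7646]  S=[1.1156]  K=[-0.4826; -0.6549]  nu=[-2.2835]  x^+=[-0.9884, -0.9846]  P^+=[0.4130 -0.2156; -0.2156 0.3616]
step 2: x^-=[-1.2149, -0.9846]  P^-=[0.4629 -0.1254; -0.1254 0.5016]  H_jac=[-0.7769 -0.6296]  S=[0.5656]  K=[-0.4963; -0.3861]  nu=[-0.3938]  x^+=[-1.0195, -0.8325]  P^+=[0.3236 -0.2338; -0.2338 0.4172]

K[0,0] = -0.4963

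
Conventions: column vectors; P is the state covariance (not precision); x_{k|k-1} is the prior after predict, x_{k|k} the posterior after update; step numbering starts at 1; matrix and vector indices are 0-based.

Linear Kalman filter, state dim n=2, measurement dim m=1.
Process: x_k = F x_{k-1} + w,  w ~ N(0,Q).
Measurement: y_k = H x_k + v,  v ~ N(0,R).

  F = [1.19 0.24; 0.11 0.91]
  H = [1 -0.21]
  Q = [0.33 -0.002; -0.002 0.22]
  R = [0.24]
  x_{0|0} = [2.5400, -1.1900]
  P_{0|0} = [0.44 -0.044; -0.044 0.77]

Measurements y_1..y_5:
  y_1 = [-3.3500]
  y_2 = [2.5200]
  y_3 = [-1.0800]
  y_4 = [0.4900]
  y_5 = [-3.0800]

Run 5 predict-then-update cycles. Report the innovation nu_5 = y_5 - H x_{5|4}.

innov = [-3.2998]

step 1: x^-=[2.7370, -0.8035]  P^-=[0.9723 0.1750; 0.1750 0.8542]  S=[1.1765]  K=[0.7952; -0.0038]  nu=[-6.2557]  x^+=[-2.2377, -0.7800]  P^+=[0.2283 0.1785; 0.1785 0.8541]
step 2: x^-=[-2.8500, -0.9560]  P^-=[0.8045 0.4124; 0.4124 0.9658]  S=[0.9139]  K=[0.7855; 0.2293]  nu=[5.1693]  x^+=[1.2106, 0.2296]  P^+=[0.2406 0.2478; 0.2478 0.9177]
step 3: x^-=[1.4958, 0.3421]  P^-=[0.8650 0.5048; 0.5048 1.0325]  S=[0.9386]  K=[0.8087; 0.3068]  nu=[-2.5039]  x^+=[-0.5292, -0.4261]  P^+=[0.2512 0.2719; 0.2719 0.9441]
step 4: x^-=[-0.7320, -0.4460]  P^-=[0.8954 0.5387; 0.5387 1.0593]  S=[0.9559]  K=[0.8184; 0.3308]  nu=[1.1284]  x^+=[0.1914, -0.0726]  P^+=[0.2552 0.2799; 0.2799 0.9547]
step 5: x^-=[0.2104, -0.0450]  P^-=[0.9062 0.5504; 0.5504 1.0697]  S=[0.9623]  K=[0.8217; 0.3385]  nu=[-3.2998]  x^+=[-2.5010, -1.1621]  P^+=[0.2566 0.2827; 0.2827 0.9594]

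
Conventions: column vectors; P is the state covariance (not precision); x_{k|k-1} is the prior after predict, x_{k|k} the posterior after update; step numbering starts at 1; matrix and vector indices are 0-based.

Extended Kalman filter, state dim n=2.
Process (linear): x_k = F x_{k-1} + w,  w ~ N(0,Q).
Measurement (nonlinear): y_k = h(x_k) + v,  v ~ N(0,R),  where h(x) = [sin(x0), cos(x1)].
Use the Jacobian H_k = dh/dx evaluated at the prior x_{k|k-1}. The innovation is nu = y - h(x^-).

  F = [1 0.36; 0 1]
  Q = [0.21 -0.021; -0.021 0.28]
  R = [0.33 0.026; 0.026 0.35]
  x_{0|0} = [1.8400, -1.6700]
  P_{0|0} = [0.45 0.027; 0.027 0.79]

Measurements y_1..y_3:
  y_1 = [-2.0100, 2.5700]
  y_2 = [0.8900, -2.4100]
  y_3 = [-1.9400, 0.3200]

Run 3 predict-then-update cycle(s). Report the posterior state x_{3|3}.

step 1: x^-=[1.2388, -1.6700]  P^-=[0.7818 0.2904; 0.2904 1.0700]  H_jac=[0.3259 0.0000; 0.0000 0.9951]  S=[0.4131 0.1202; 0.1202 1.4095]  K=[0.5714 0.1563; 0.0096 0.7546]  nu=[-2.9554, 2.6690]  x^+=[-0.0329, 0.3157]  P^+=[0.5910 0.0699; 0.0699 0.2657]
step 2: x^-=[0.0808, 0.3157]  P^-=[0.8858 0.1445; 0.1445 0.5457]  H_jac=[0.9967 0.0000; 0.0000 -0.3105]  S=[1.2100 -0.0187; -0.0187 0.4026]  K=[0.7285 -0.0776; 0.1126 -0.4155]  nu=[0.8093, -3.3606]  x^+=[0.9310, 1.8033]  P^+=[0.2392 0.0265; 0.0265 0.4590]
step 3: x^-=[1.5802, 1.8033]  P^-=[0.5277 0.1707; 0.1707 0.7390]  H_jac=[-0.0094 0.0000; 0.0000 -0.9731]  S=[0.3300 0.0276; 0.0276 1.0498]  K=[-0.0018 -0.1582; 0.0525 -0.6864]  nu=[-2.9400, 0.5504]  x^+=[1.4985, 1.2713]  P^+=[0.5014 0.0569; 0.0569 0.2455]

x_post = [1.4985, 1.2713]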